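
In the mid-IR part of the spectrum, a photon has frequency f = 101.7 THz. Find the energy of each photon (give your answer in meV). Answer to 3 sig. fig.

First convert: f = 101.7 THz = 1.017e14 Hz.
For a photon E = hf, so E = 6.739e-20 J.
Converting to meV: E = 420.6 meV ≈ 421 meV.

421 meV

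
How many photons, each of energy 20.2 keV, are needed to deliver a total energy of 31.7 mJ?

Per-photon energy: E = 3.236 × 10^-15 J (from energy = 20.2 keV).
N = E_total / E_photon = 0.0317 J / 3.236 × 10^-15 J = 9.79 × 10^12.

9.79 × 10^12 photons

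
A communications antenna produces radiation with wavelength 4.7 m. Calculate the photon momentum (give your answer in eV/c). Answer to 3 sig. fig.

2.64 × 10^-7 eV/c

Use h = 6.62607015 × 10^-34 J·s, c = 2.99792458 × 10^8 m/s, 1 eV = 1.602176634 × 10^-19 J.
The photon relation is p = h/λ, giving p = 1.410 × 10^-34 kg·m/s.
Converting to eV/c: p = 2.638 × 10^-7 eV/c ≈ 2.64 × 10^-7 eV/c.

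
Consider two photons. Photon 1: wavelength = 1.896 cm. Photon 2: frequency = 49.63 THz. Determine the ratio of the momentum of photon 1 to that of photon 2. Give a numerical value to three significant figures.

3.19 × 10^-4

p_1 = 3.495 × 10^-32 kg·m/s (from wavelength = 1.896 cm, via p = h/λ).
p_2 = 1.097 × 10^-28 kg·m/s (from frequency = 49.63 THz, via p = hf/c).
Ratio = 3.495 × 10^-32 / 1.097 × 10^-28 = 3.19 × 10^-4.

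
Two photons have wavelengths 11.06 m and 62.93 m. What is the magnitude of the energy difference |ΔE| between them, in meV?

Using E = hc/λ: E₁ = 1.7961e-26 J, E₂ = 3.1566e-27 J.
|ΔE| = |1.7961e-26 − 3.1566e-27| = 1.48e-26 J = 9.24e-5 meV.

9.24e-5 meV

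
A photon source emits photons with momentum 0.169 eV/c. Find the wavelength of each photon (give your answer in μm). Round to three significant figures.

(h = 6.62607015·10^-34 J·s, c = 2.99792458·10^8 m/s, 1 eV = 1.602176634·10^-19 J.)
In SI units: p = 0.169 eV/c = 9.0318·10^-29 kg·m/s.
For a photon λ = h/p, so λ = 7.336·10^-6 m.
Converting to μm: λ = 7.336 μm ≈ 7.34 μm.

7.34 μm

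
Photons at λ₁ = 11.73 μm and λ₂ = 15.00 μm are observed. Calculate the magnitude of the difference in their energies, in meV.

Using E = hc/λ: E₁ = 1.6935·10^-20 J, E₂ = 1.3243·10^-20 J.
|ΔE| = |1.6935·10^-20 − 1.3243·10^-20| = 3.69·10^-21 J = 23.0 meV.

23.0 meV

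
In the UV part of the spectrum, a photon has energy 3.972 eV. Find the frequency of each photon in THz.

First convert: E = 3.972 eV = 6.3638 × 10^-19 J.
Apply f = E/h: f = 9.604 × 10^14 Hz.
Converting to THz: f = 960.4 THz ≈ 960 THz.

960 THz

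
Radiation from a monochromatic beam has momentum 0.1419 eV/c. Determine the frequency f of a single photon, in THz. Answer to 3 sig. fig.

34.3 THz

In SI units: p = 0.1419 eV/c = 7.5835 × 10^-29 kg·m/s.
For a photon f = pc/h, so f = 3.431 × 10^13 Hz.
Converting to THz: f = 34.31 THz ≈ 34.3 THz.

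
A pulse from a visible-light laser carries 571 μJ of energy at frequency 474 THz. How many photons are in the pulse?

Per-photon energy: E = 3.141e-19 J (from frequency = 474 THz).
N = E_total / E_photon = 5.71e-4 J / 3.141e-19 J = 1.82e15.

1.82e15 photons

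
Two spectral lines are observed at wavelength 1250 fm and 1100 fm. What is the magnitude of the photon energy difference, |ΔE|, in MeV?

Using E = hc/λ: E₁ = 1.589e-13 J, E₂ = 1.806e-13 J.
|ΔE| = |1.589e-13 − 1.806e-13| = 2.17e-14 J = 0.135 MeV.

0.135 MeV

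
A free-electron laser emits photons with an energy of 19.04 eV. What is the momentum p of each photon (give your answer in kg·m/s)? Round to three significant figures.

Convert to SI: E = 19.04 eV = 3.0505 × 10^-18 J.
The photon relation is p = E/c, giving p = 1.018 × 10^-26 kg·m/s.
So p ≈ 1.02 × 10^-26 kg·m/s.

1.02 × 10^-26 kg·m/s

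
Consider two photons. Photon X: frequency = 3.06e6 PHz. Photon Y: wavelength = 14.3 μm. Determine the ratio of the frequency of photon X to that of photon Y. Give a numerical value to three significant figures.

1.46e8

f_X = 3.060e21 Hz (from frequency = 3.06e6 PHz, via f given directly).
f_Y = 2.096e13 Hz (from wavelength = 14.3 μm, via f = c/λ).
Ratio = 3.060e21 / 2.096e13 = 1.46e8.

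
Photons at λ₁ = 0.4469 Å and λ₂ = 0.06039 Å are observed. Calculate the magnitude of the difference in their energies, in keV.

Using E = hc/λ: E₁ = 4.4449 × 10^-15 J, E₂ = 3.2894 × 10^-14 J.
|ΔE| = |4.4449 × 10^-15 − 3.2894 × 10^-14| = 2.84 × 10^-14 J = 178 keV.

178 keV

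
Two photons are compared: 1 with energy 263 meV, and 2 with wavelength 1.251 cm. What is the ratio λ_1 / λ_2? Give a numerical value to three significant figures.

λ_1 = 4.714 × 10^-6 m (from energy = 263 meV, via λ = hc/E).
λ_2 = 0.01251 m (from wavelength = 1.251 cm, via λ given directly).
Ratio = 4.714 × 10^-6 / 0.01251 = 3.77 × 10^-4.

3.77 × 10^-4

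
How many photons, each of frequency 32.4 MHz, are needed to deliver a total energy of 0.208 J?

Per-photon energy: E = 2.147e-26 J (from frequency = 32.4 MHz).
N = E_total / E_photon = 0.208 J / 2.147e-26 J = 9.69e24.

9.69e24 photons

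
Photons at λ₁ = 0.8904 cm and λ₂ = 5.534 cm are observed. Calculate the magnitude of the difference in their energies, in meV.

0.117 meV

Using E = hc/λ: E₁ = 2.2310 × 10^-23 J, E₂ = 3.5895 × 10^-24 J.
|ΔE| = |2.2310 × 10^-23 − 3.5895 × 10^-24| = 1.87 × 10^-23 J = 0.117 meV.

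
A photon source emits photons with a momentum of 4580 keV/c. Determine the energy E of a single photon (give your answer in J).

7.34·10^-13 J

(c = 2.99792458·10^8 m/s, 1 eV = 1.602176634·10^-19 J.)
Convert to SI: p = 4580 keV/c = 2.4477·10^-21 kg·m/s.
The photon relation is E = pc, giving E = 7.338·10^-13 J.
So E ≈ 7.34·10^-13 J.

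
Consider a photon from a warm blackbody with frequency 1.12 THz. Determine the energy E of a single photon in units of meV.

First convert: f = 1.12 THz = 1.12·10^12 Hz.
The photon relation is E = hf, giving E = 7.421·10^-22 J.
Converting to meV: E = 4.632 meV ≈ 4.63 meV.

4.63 meV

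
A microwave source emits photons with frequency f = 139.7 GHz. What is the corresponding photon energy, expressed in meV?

Convert to SI: f = 139.7 GHz = 1.397 × 10^11 Hz.
The photon relation is E = hf, giving E = 9.257 × 10^-23 J.
Converting to meV: E = 0.5778 meV ≈ 0.578 meV.

0.578 meV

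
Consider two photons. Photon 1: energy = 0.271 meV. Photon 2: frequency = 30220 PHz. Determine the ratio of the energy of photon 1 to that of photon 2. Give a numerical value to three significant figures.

2.17e-9

E_1 = 4.342e-23 J (from energy = 0.271 meV, via E given directly).
E_2 = 2.002e-14 J (from frequency = 30220 PHz, via E = hf).
Ratio = 4.342e-23 / 2.002e-14 = 2.17e-9.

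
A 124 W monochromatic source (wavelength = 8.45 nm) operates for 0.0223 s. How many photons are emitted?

Total energy: E_total = P·t = 124 × 0.0223 = 2.765 J.
Per-photon energy: E = 2.351 × 10^-17 J.
N = E_total / E_photon = 1.18 × 10^17.

1.18 × 10^17 photons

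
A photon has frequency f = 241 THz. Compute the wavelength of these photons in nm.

1240 nm

In SI units: f = 241 THz = 2.41 × 10^14 Hz.
The photon relation is λ = c/f, giving λ = 1.244 × 10^-6 m.
Converting to nm: λ = 1244 nm ≈ 1240 nm.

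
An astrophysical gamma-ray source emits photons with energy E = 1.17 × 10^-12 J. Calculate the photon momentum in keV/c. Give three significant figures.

7300 keV/c

For a photon p = E/c, so p = 3.903 × 10^-21 kg·m/s.
Converting to keV/c: p = 7303 keV/c ≈ 7300 keV/c.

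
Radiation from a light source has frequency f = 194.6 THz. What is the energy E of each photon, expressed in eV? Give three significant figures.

Use h = 6.62607015e-34 J·s, 1 eV = 1.602176634e-19 J.
First convert: f = 194.6 THz = 1.946e14 Hz.
The photon relation is E = hf, giving E = 1.289e-19 J.
Converting to eV: E = 0.8048 eV ≈ 0.805 eV.

0.805 eV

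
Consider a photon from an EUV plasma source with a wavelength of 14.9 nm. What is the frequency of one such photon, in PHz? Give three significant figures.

Take c = 2.99792458e8 m/s.
First convert: λ = 14.9 nm = 1.49e-8 m.
Apply f = c/λ: f = 2.012e16 Hz.
Converting to PHz: f = 20.12 PHz ≈ 20.1 PHz.

20.1 PHz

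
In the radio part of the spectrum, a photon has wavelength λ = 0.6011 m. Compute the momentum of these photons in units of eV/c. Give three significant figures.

Since p = h/λ for a photon, p = 1.102 × 10^-33 kg·m/s.
Converting to eV/c: p = 2.063 × 10^-6 eV/c ≈ 2.06 × 10^-6 eV/c.

2.06 × 10^-6 eV/c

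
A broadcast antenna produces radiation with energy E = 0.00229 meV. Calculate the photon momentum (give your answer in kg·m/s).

(c = 2.99792458 × 10^8 m/s, 1 eV = 1.602176634 × 10^-19 J.)
In SI units: E = 0.00229 meV = 3.6690 × 10^-25 J.
For a photon p = E/c, so p = 1.224 × 10^-33 kg·m/s.
So p ≈ 1.22 × 10^-33 kg·m/s.

1.22 × 10^-33 kg·m/s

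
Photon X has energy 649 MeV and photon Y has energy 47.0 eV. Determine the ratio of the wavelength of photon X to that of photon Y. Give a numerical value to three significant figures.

7.24e-8

λ_X = 1.910e-15 m (from energy = 649 MeV, via λ = hc/E).
λ_Y = 2.638e-8 m (from energy = 47.0 eV, via λ = hc/E).
Ratio = 1.910e-15 / 2.638e-8 = 7.24e-8.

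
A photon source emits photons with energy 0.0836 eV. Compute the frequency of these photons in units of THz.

First convert: E = 0.0836 eV = 1.3394e-20 J.
Since f = E/h for a photon, f = 2.021e13 Hz.
Converting to THz: f = 20.21 THz ≈ 20.2 THz.

20.2 THz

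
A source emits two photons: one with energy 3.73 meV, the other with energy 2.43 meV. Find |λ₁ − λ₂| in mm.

Using λ = hc/E: λ₁ = 3.324e-4 m, λ₂ = 5.102e-4 m.
|Δλ| = |3.324e-4 − 5.102e-4| = 1.78e-4 m = 0.178 mm.

0.178 mm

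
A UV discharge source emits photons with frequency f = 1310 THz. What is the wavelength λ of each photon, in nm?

Convert to SI: f = 1310 THz = 1.31e15 Hz.
For a photon λ = c/f, so λ = 2.288e-7 m.
Converting to nm: λ = 228.8 nm ≈ 229 nm.

229 nm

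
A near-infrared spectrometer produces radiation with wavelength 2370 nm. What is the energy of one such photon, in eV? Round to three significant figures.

Use h = 6.62607015e-34 J·s, c = 2.99792458e8 m/s, 1 eV = 1.602176634e-19 J.
In SI units: λ = 2370 nm = 2.37e-6 m.
Apply E = hc/λ: E = 8.382e-20 J.
Converting to eV: E = 0.5231 eV ≈ 0.523 eV.

0.523 eV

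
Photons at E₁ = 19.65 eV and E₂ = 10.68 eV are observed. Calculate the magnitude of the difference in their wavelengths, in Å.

530 Å

Using λ = hc/E: λ₁ = 6.3096·10^-8 m, λ₂ = 1.1609·10^-7 m.
|Δλ| = |6.3096·10^-8 − 1.1609·10^-7| = 5.30·10^-8 m = 530 Å.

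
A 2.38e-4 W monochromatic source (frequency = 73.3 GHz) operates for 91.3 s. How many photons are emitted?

4.47e20 photons

Total energy: E_total = P·t = 2.38e-4 × 91.3 = 0.02173 J.
Per-photon energy: E = 4.857e-23 J.
N = E_total / E_photon = 4.47e20.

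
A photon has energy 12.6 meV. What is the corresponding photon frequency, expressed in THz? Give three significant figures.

Convert to SI: E = 12.6 meV = 2.0187e-21 J.
Since f = E/h for a photon, f = 3.047e12 Hz.
Converting to THz: f = 3.047 THz ≈ 3.05 THz.

3.05 THz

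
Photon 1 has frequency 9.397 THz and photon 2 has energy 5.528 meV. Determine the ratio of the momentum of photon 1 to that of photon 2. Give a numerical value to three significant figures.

7.03

p_1 = 2.077e-29 kg·m/s (from frequency = 9.397 THz, via p = hf/c).
p_2 = 2.954e-30 kg·m/s (from energy = 5.528 meV, via p = E/c).
Ratio = 2.077e-29 / 2.954e-30 = 7.03.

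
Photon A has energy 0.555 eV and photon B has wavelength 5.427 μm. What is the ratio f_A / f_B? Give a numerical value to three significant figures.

2.43

f_A = 1.342 × 10^14 Hz (from energy = 0.555 eV, via f = E/h).
f_B = 5.524 × 10^13 Hz (from wavelength = 5.427 μm, via f = c/λ).
Ratio = 1.342 × 10^14 / 5.524 × 10^13 = 2.43.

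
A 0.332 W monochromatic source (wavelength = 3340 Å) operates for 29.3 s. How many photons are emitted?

Total energy: E_total = P·t = 0.332 × 29.3 = 9.728 J.
Per-photon energy: E = 5.947e-19 J.
N = E_total / E_photon = 1.64e19.

1.64e19 photons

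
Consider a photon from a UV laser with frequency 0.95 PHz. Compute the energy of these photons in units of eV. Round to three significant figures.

3.93 eV

Use h = 6.62607015e-34 J·s, 1 eV = 1.602176634e-19 J.
First convert: f = 0.95 PHz = 9.5e14 Hz.
Apply E = hf: E = 6.295e-19 J.
Converting to eV: E = 3.929 eV ≈ 3.93 eV.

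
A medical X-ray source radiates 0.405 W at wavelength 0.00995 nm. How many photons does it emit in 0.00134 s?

Total energy: E_total = P·t = 0.405 × 0.00134 = 5.427e-4 J.
Per-photon energy: E = 1.996e-14 J.
N = E_total / E_photon = 2.72e10.

2.72e10 photons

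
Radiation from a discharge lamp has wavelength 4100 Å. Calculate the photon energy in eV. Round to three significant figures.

Convert to SI: λ = 4100 Å = 4.10·10^-7 m.
Since E = hc/λ for a photon, E = 4.845·10^-19 J.
Converting to eV: E = 3.024 eV ≈ 3.02 eV.

3.02 eV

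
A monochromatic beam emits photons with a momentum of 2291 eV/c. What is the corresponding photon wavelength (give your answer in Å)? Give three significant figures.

Use h = 6.62607015·10^-34 J·s, c = 2.99792458·10^8 m/s, 1 eV = 1.602176634·10^-19 J.
In SI units: p = 2291 eV/c = 1.2244·10^-24 kg·m/s.
For a photon λ = h/p, so λ = 5.412·10^-10 m.
Converting to Å: λ = 5.412 Å ≈ 5.41 Å.

5.41 Å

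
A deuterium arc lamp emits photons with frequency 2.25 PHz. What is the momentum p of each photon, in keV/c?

Use h = 6.62607015 × 10^-34 J·s, c = 2.99792458 × 10^8 m/s, 1 eV = 1.602176634 × 10^-19 J.
In SI units: f = 2.25 PHz = 2.25 × 10^15 Hz.
Apply p = hf/c: p = 4.973 × 10^-27 kg·m/s.
Converting to keV/c: p = 0.009305 keV/c ≈ 9.31 × 10^-3 keV/c.

9.31 × 10^-3 keV/c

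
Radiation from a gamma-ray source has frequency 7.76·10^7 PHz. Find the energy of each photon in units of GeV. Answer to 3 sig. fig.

First convert: f = 7.76·10^7 PHz = 7.76·10^22 Hz.
The photon relation is E = hf, giving E = 5.142·10^-11 J.
Converting to GeV: E = 0.3209 GeV ≈ 0.321 GeV.

0.321 GeV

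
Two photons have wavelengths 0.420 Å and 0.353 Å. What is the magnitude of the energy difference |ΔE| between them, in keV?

Using E = hc/λ: E₁ = 4.730 × 10^-15 J, E₂ = 5.627 × 10^-15 J.
|ΔE| = |4.730 × 10^-15 − 5.627 × 10^-15| = 8.98 × 10^-16 J = 5.60 keV.

5.60 keV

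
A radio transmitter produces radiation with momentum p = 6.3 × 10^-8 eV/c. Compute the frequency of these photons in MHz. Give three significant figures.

15.2 MHz

Use h = 6.62607015 × 10^-34 J·s, c = 2.99792458 × 10^8 m/s, 1 eV = 1.602176634 × 10^-19 J.
First convert: p = 6.3 × 10^-8 eV/c = 3.3669 × 10^-35 kg·m/s.
Since f = pc/h for a photon, f = 1.523 × 10^7 Hz.
Converting to MHz: f = 15.23 MHz ≈ 15.2 MHz.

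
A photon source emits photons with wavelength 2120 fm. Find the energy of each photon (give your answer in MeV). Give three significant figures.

Use h = 6.62607015 × 10^-34 J·s, c = 2.99792458 × 10^8 m/s, 1 eV = 1.602176634 × 10^-19 J.
Convert to SI: λ = 2120 fm = 2.12 × 10^-12 m.
The photon relation is E = hc/λ, giving E = 9.370 × 10^-14 J.
Converting to MeV: E = 0.5848 MeV ≈ 0.585 MeV.

0.585 MeV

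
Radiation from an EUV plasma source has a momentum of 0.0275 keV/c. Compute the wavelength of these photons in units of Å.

Take h = 6.62607015 × 10^-34 J·s, c = 2.99792458 × 10^8 m/s, 1 eV = 1.602176634 × 10^-19 J.
Convert to SI: p = 0.0275 keV/c = 1.4697 × 10^-26 kg·m/s.
Apply λ = h/p: λ = 4.509 × 10^-8 m.
Converting to Å: λ = 450.9 Å ≈ 451 Å.

451 Å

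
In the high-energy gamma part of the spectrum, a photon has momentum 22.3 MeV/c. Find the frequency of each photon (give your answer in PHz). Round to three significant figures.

5.39 × 10^6 PHz

(h = 6.62607015 × 10^-34 J·s, c = 2.99792458 × 10^8 m/s, 1 eV = 1.602176634 × 10^-19 J.)
Convert to SI: p = 22.3 MeV/c = 1.1918 × 10^-20 kg·m/s.
Apply f = pc/h: f = 5.392 × 10^21 Hz.
Converting to PHz: f = 5.392 × 10^6 PHz ≈ 5.39 × 10^6 PHz.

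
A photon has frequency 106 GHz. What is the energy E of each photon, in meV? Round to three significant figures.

First convert: f = 106 GHz = 1.06e11 Hz.
The photon relation is E = hf, giving E = 7.024e-23 J.
Converting to meV: E = 0.4384 meV ≈ 0.438 meV.

0.438 meV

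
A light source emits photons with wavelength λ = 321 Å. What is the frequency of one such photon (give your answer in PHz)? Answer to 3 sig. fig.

9.34 PHz

In SI units: λ = 321 Å = 3.21e-8 m.
The photon relation is f = c/λ, giving f = 9.339e15 Hz.
Converting to PHz: f = 9.339 PHz ≈ 9.34 PHz.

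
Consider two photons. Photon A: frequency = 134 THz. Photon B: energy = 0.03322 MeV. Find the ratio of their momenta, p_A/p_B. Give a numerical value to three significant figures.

1.67 × 10^-5

p_A = 2.962 × 10^-28 kg·m/s (from frequency = 134 THz, via p = hf/c).
p_B = 1.775 × 10^-23 kg·m/s (from energy = 0.03322 MeV, via p = E/c).
Ratio = 2.962 × 10^-28 / 1.775 × 10^-23 = 1.67 × 10^-5.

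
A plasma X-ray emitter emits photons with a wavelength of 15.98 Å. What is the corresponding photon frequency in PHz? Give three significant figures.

Take c = 2.99792458 × 10^8 m/s.
Convert to SI: λ = 15.98 Å = 1.598 × 10^-9 m.
Apply f = c/λ: f = 1.876 × 10^17 Hz.
Converting to PHz: f = 187.6 PHz ≈ 188 PHz.

188 PHz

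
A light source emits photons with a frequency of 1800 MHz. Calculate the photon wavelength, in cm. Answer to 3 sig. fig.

Convert to SI: f = 1800 MHz = 1.8 × 10^9 Hz.
Apply λ = c/f: λ = 0.1666 m.
Converting to cm: λ = 16.66 cm ≈ 16.7 cm.

16.7 cm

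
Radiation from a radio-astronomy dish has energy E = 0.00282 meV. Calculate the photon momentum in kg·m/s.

1.51e-33 kg·m/s

Convert to SI: E = 0.00282 meV = 4.5181e-25 J.
Since p = E/c for a photon, p = 1.507e-33 kg·m/s.
So p ≈ 1.51e-33 kg·m/s.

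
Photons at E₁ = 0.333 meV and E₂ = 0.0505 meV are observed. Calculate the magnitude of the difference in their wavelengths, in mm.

Using λ = hc/E: λ₁ = 0.003723 m, λ₂ = 0.02455 m.
|Δλ| = |0.003723 − 0.02455| = 0.0208 m = 20.8 mm.

20.8 mm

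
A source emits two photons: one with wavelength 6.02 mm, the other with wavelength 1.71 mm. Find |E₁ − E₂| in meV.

Using E = hc/λ: E₁ = 3.300e-23 J, E₂ = 1.162e-22 J.
|ΔE| = |3.300e-23 − 1.162e-22| = 8.32e-23 J = 0.519 meV.

0.519 meV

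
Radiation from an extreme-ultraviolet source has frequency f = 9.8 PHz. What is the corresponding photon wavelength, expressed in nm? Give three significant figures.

30.6 nm

Convert to SI: f = 9.8 PHz = 9.8 × 10^15 Hz.
Since λ = c/f for a photon, λ = 3.059 × 10^-8 m.
Converting to nm: λ = 30.59 nm ≈ 30.6 nm.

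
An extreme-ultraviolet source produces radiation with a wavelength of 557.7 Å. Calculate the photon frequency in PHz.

5.38 PHz

Take c = 2.99792458 × 10^8 m/s.
Convert to SI: λ = 557.7 Å = 5.577 × 10^-8 m.
The photon relation is f = c/λ, giving f = 5.376 × 10^15 Hz.
Converting to PHz: f = 5.376 PHz ≈ 5.38 PHz.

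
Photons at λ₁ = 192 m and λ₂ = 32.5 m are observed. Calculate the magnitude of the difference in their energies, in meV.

3.17·10^-5 meV

Using E = hc/λ: E₁ = 1.035·10^-27 J, E₂ = 6.112·10^-27 J.
|ΔE| = |1.035·10^-27 − 6.112·10^-27| = 5.08·10^-27 J = 3.17·10^-5 meV.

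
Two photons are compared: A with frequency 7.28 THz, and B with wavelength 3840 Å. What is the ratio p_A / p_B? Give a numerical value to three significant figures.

p_A = 1.609e-29 kg·m/s (from frequency = 7.28 THz, via p = hf/c).
p_B = 1.726e-27 kg·m/s (from wavelength = 3840 Å, via p = h/λ).
Ratio = 1.609e-29 / 1.726e-27 = 9.32e-3.

9.32e-3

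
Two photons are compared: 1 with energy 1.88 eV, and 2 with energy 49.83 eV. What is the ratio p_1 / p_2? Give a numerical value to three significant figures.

p_1 = 1.005e-27 kg·m/s (from energy = 1.88 eV, via p = E/c).
p_2 = 2.663e-26 kg·m/s (from energy = 49.83 eV, via p = E/c).
Ratio = 1.005e-27 / 2.663e-26 = 0.0377.

0.0377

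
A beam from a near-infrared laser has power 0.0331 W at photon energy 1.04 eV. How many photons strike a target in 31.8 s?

6.32 × 10^18 photons

Total energy: E_total = P·t = 0.0331 × 31.8 = 1.053 J.
Per-photon energy: E = 1.666 × 10^-19 J.
N = E_total / E_photon = 6.32 × 10^18.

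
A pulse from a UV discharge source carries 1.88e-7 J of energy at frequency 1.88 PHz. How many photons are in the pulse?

1.51e11 photons

Per-photon energy: E = 1.246e-18 J (from frequency = 1.88 PHz).
N = E_total / E_photon = 1.88e-7 J / 1.246e-18 J = 1.51e11.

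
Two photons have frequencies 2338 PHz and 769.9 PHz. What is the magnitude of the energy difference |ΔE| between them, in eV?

6490 eV

Using E = hf: E₁ = 1.5492e-15 J, E₂ = 5.1014e-16 J.
|ΔE| = |1.5492e-15 − 5.1014e-16| = 1.04e-15 J = 6490 eV.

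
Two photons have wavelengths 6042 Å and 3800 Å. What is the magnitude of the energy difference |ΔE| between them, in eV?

Using E = hc/λ: E₁ = 3.2877·10^-19 J, E₂ = 5.2275·10^-19 J.
|ΔE| = |3.2877·10^-19 − 5.2275·10^-19| = 1.94·10^-19 J = 1.21 eV.

1.21 eV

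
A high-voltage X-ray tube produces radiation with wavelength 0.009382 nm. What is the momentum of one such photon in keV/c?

First convert: λ = 0.009382 nm = 9.382e-12 m.
For a photon p = h/λ, so p = 7.063e-23 kg·m/s.
Converting to keV/c: p = 132.2 keV/c ≈ 132 keV/c.

132 keV/c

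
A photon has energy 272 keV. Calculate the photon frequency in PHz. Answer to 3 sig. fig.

6.58e4 PHz

First convert: E = 272 keV = 4.3579e-14 J.
Apply f = E/h: f = 6.577e19 Hz.
Converting to PHz: f = 65770 PHz ≈ 6.58e4 PHz.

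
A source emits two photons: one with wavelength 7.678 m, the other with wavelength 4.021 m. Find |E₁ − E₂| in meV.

Using E = hc/λ: E₁ = 2.5872e-26 J, E₂ = 4.9402e-26 J.
|ΔE| = |2.5872e-26 − 4.9402e-26| = 2.35e-26 J = 1.47e-4 meV.

1.47e-4 meV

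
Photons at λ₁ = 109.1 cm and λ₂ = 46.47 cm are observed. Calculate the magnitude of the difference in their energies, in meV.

Using E = hc/λ: E₁ = 1.8208e-25 J, E₂ = 4.2747e-25 J.
|ΔE| = |1.8208e-25 − 4.2747e-25| = 2.45e-25 J = 1.53e-3 meV.

1.53e-3 meV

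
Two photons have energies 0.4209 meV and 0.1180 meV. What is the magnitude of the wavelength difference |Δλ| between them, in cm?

Using λ = hc/E: λ₁ = 0.0029457 m, λ₂ = 0.010507 m.
|Δλ| = |0.0029457 − 0.010507| = 0.00756 m = 0.756 cm.

0.756 cm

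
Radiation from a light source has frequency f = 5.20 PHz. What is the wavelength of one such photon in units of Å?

577 Å

Convert to SI: f = 5.20 PHz = 5.20e15 Hz.
Apply λ = c/f: λ = 5.765e-8 m.
Converting to Å: λ = 576.5 Å ≈ 577 Å.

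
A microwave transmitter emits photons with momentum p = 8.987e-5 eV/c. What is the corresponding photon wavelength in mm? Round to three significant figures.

13.8 mm

(h = 6.62607015e-34 J·s, c = 2.99792458e8 m/s, 1 eV = 1.602176634e-19 J.)
Convert to SI: p = 8.987e-5 eV/c = 4.8029e-32 kg·m/s.
Apply λ = h/p: λ = 0.01380 m.
Converting to mm: λ = 13.80 mm ≈ 13.8 mm.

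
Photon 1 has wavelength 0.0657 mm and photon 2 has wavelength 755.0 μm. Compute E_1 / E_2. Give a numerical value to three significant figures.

E_1 = 3.024e-21 J (from wavelength = 0.0657 mm, via E = hc/λ).
E_2 = 2.631e-22 J (from wavelength = 755.0 μm, via E = hc/λ).
Ratio = 3.024e-21 / 2.631e-22 = 11.5.

11.5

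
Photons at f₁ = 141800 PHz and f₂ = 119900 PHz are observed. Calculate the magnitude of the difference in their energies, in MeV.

Using E = hf: E₁ = 9.3958e-14 J, E₂ = 7.9447e-14 J.
|ΔE| = |9.3958e-14 − 7.9447e-14| = 1.45e-14 J = 0.0906 MeV.

0.0906 MeV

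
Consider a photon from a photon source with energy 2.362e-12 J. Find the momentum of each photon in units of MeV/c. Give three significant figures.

14.7 MeV/c

Use c = 2.99792458e8 m/s, 1 eV = 1.602176634e-19 J.
Apply p = E/c: p = 7.879e-21 kg·m/s.
Converting to MeV/c: p = 14.74 MeV/c ≈ 14.7 MeV/c.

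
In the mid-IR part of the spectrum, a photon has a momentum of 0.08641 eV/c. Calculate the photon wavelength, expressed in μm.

14.3 μm

(h = 6.62607015e-34 J·s, c = 2.99792458e8 m/s, 1 eV = 1.602176634e-19 J.)
In SI units: p = 0.08641 eV/c = 4.6180e-29 kg·m/s.
Since λ = h/p for a photon, λ = 1.435e-5 m.
Converting to μm: λ = 14.35 μm ≈ 14.3 μm.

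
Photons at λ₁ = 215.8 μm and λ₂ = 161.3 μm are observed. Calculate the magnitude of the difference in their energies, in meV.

1.94 meV

Using E = hc/λ: E₁ = 9.2050e-22 J, E₂ = 1.2315e-21 J.
|ΔE| = |9.2050e-22 − 1.2315e-21| = 3.11e-22 J = 1.94 meV.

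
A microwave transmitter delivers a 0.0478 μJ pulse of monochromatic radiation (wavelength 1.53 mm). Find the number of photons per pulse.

Per-photon energy: E = 1.298 × 10^-22 J (from wavelength = 1.53 mm).
N = E_total / E_photon = 4.78 × 10^-8 J / 1.298 × 10^-22 J = 3.68 × 10^14.

3.68 × 10^14 photons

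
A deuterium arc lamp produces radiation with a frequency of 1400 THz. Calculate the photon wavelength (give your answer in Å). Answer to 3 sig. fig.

2140 Å

Take c = 2.99792458·10^8 m/s.
First convert: f = 1400 THz = 1.4·10^15 Hz.
Apply λ = c/f: λ = 2.141·10^-7 m.
Converting to Å: λ = 2141 Å ≈ 2140 Å.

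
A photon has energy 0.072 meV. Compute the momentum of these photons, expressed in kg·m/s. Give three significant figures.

(c = 2.99792458e8 m/s, 1 eV = 1.602176634e-19 J.)
Convert to SI: E = 0.072 meV = 1.1536e-23 J.
Since p = E/c for a photon, p = 3.848e-32 kg·m/s.
So p ≈ 3.85e-32 kg·m/s.

3.85e-32 kg·m/s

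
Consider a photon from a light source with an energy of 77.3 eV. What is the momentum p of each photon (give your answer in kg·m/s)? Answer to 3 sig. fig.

Take c = 2.99792458 × 10^8 m/s, 1 eV = 1.602176634 × 10^-19 J.
In SI units: E = 77.3 eV = 1.2385 × 10^-17 J.
Apply p = E/c: p = 4.131 × 10^-26 kg·m/s.
So p ≈ 4.13 × 10^-26 kg·m/s.

4.13 × 10^-26 kg·m/s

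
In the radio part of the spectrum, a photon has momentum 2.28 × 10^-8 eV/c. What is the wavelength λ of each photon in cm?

5440 cm

(h = 6.62607015 × 10^-34 J·s, c = 2.99792458 × 10^8 m/s, 1 eV = 1.602176634 × 10^-19 J.)
In SI units: p = 2.28 × 10^-8 eV/c = 1.2185 × 10^-35 kg·m/s.
Apply λ = h/p: λ = 54.38 m.
Converting to cm: λ = 5438 cm ≈ 5440 cm.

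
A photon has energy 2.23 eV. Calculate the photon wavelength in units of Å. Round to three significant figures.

First convert: E = 2.23 eV = 3.5729 × 10^-19 J.
Apply λ = hc/E: λ = 5.560 × 10^-7 m.
Converting to Å: λ = 5560 Å ≈ 5560 Å.

5560 Å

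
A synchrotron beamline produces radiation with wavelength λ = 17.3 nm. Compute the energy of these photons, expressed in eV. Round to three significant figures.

(h = 6.62607015e-34 J·s, c = 2.99792458e8 m/s, 1 eV = 1.602176634e-19 J.)
In SI units: λ = 17.3 nm = 1.73e-8 m.
Since E = hc/λ for a photon, E = 1.148e-17 J.
Converting to eV: E = 71.67 eV ≈ 71.7 eV.

71.7 eV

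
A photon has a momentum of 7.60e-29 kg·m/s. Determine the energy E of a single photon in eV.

Use c = 2.99792458e8 m/s, 1 eV = 1.602176634e-19 J.
The photon relation is E = pc, giving E = 2.278e-20 J.
Converting to eV: E = 0.1422 eV ≈ 0.142 eV.

0.142 eV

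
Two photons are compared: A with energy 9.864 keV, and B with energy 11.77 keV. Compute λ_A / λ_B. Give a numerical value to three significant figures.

1.19

λ_A = 1.257 × 10^-10 m (from energy = 9.864 keV, via λ = hc/E).
λ_B = 1.053 × 10^-10 m (from energy = 11.77 keV, via λ = hc/E).
Ratio = 1.257 × 10^-10 / 1.053 × 10^-10 = 1.19.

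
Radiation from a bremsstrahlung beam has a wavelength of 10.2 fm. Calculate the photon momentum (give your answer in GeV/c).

0.122 GeV/c

In SI units: λ = 10.2 fm = 1.02·10^-14 m.
The photon relation is p = h/λ, giving p = 6.496·10^-20 kg·m/s.
Converting to GeV/c: p = 0.1216 GeV/c ≈ 0.122 GeV/c.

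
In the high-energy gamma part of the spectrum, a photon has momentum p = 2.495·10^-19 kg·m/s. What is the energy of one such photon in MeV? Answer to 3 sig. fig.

467 MeV

The photon relation is E = pc, giving E = 7.480·10^-11 J.
Converting to MeV: E = 466.9 MeV ≈ 467 MeV.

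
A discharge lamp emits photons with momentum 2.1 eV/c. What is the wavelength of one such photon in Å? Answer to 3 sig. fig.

5900 Å

In SI units: p = 2.1 eV/c = 1.1223e-27 kg·m/s.
Since λ = h/p for a photon, λ = 5.904e-7 m.
Converting to Å: λ = 5904 Å ≈ 5900 Å.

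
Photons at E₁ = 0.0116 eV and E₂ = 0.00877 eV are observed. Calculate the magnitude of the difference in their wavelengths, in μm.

34.5 μm

Using λ = hc/E: λ₁ = 1.069e-4 m, λ₂ = 1.414e-4 m.
|Δλ| = |1.069e-4 − 1.414e-4| = 3.45e-5 m = 34.5 μm.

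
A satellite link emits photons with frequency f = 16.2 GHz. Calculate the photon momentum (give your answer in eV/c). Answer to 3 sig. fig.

First convert: f = 16.2 GHz = 1.62·10^10 Hz.
Apply p = hf/c: p = 3.581·10^-32 kg·m/s.
Converting to eV/c: p = 6.700·10^-5 eV/c ≈ 6.70·10^-5 eV/c.

6.70·10^-5 eV/c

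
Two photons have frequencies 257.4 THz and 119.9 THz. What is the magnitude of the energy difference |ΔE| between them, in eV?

Using E = hf: E₁ = 1.7056e-19 J, E₂ = 7.9447e-20 J.
|ΔE| = |1.7056e-19 − 7.9447e-20| = 9.11e-20 J = 0.569 eV.

0.569 eV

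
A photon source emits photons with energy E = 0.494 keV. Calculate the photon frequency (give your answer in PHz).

119 PHz

Convert to SI: E = 0.494 keV = 7.9148 × 10^-17 J.
For a photon f = E/h, so f = 1.194 × 10^17 Hz.
Converting to PHz: f = 119.4 PHz ≈ 119 PHz.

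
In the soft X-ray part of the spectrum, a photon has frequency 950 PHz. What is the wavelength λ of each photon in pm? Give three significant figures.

(c = 2.99792458·10^8 m/s.)
In SI units: f = 950 PHz = 9.5·10^17 Hz.
For a photon λ = c/f, so λ = 3.156·10^-10 m.
Converting to pm: λ = 315.6 pm ≈ 316 pm.

316 pm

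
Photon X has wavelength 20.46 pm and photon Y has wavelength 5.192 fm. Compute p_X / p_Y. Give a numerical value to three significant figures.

p_X = 3.239e-23 kg·m/s (from wavelength = 20.46 pm, via p = h/λ).
p_Y = 1.276e-19 kg·m/s (from wavelength = 5.192 fm, via p = h/λ).
Ratio = 3.239e-23 / 1.276e-19 = 2.54e-4.

2.54e-4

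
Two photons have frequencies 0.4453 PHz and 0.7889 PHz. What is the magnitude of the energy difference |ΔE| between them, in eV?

1.42 eV

Using E = hf: E₁ = 2.9506·10^-19 J, E₂ = 5.2273·10^-19 J.
|ΔE| = |2.9506·10^-19 − 5.2273·10^-19| = 2.28·10^-19 J = 1.42 eV.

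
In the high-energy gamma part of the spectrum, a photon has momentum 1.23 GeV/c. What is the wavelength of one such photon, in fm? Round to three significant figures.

1.01 fm

Convert to SI: p = 1.23 GeV/c = 6.5735e-19 kg·m/s.
The photon relation is λ = h/p, giving λ = 1.008e-15 m.
Converting to fm: λ = 1.008 fm ≈ 1.01 fm.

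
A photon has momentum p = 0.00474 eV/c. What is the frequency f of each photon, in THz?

Take h = 6.62607015e-34 J·s, c = 2.99792458e8 m/s, 1 eV = 1.602176634e-19 J.
First convert: p = 0.00474 eV/c = 2.5332e-30 kg·m/s.
For a photon f = pc/h, so f = 1.146e12 Hz.
Converting to THz: f = 1.146 THz ≈ 1.15 THz.

1.15 THz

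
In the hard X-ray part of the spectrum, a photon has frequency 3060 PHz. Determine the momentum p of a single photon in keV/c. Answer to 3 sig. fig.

(h = 6.62607015 × 10^-34 J·s, c = 2.99792458 × 10^8 m/s, 1 eV = 1.602176634 × 10^-19 J.)
Convert to SI: f = 3060 PHz = 3.06 × 10^18 Hz.
For a photon p = hf/c, so p = 6.763 × 10^-24 kg·m/s.
Converting to keV/c: p = 12.66 keV/c ≈ 12.7 keV/c.

12.7 keV/c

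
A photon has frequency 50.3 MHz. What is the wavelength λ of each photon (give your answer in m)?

In SI units: f = 50.3 MHz = 5.03e7 Hz.
The photon relation is λ = c/f, giving λ = 5.960 m.
So λ ≈ 5.96 m.

5.96 m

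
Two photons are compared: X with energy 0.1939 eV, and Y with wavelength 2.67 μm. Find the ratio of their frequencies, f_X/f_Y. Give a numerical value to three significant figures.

0.418

f_X = 4.688 × 10^13 Hz (from energy = 0.1939 eV, via f = E/h).
f_Y = 1.123 × 10^14 Hz (from wavelength = 2.67 μm, via f = c/λ).
Ratio = 4.688 × 10^13 / 1.123 × 10^14 = 0.418.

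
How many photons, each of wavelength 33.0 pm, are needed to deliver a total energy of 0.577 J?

Per-photon energy: E = 6.020e-15 J (from wavelength = 33.0 pm).
N = E_total / E_photon = 0.577 J / 6.020e-15 J = 9.59e13.

9.59e13 photons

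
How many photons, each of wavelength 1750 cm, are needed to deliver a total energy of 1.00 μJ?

8.81 × 10^19 photons

Per-photon energy: E = 1.135 × 10^-26 J (from wavelength = 1750 cm).
N = E_total / E_photon = 1.00 × 10^-6 J / 1.135 × 10^-26 J = 8.81 × 10^19.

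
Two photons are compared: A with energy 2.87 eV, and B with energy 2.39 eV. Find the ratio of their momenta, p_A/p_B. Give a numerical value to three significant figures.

1.20

p_A = 1.534 × 10^-27 kg·m/s (from energy = 2.87 eV, via p = E/c).
p_B = 1.277 × 10^-27 kg·m/s (from energy = 2.39 eV, via p = E/c).
Ratio = 1.534 × 10^-27 / 1.277 × 10^-27 = 1.20.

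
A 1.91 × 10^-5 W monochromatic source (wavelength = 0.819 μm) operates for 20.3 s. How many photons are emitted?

Total energy: E_total = P·t = 1.91 × 10^-5 × 20.3 = 3.877 × 10^-4 J.
Per-photon energy: E = 2.425 × 10^-19 J.
N = E_total / E_photon = 1.60 × 10^15.

1.60 × 10^15 photons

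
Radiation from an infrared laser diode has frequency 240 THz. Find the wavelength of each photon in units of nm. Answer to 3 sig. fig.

Convert to SI: f = 240 THz = 2.4·10^14 Hz.
Apply λ = c/f: λ = 1.249·10^-6 m.
Converting to nm: λ = 1249 nm ≈ 1250 nm.

1250 nm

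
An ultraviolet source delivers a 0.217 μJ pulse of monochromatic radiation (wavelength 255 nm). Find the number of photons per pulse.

Per-photon energy: E = 7.790 × 10^-19 J (from wavelength = 255 nm).
N = E_total / E_photon = 2.17 × 10^-7 J / 7.790 × 10^-19 J = 2.79 × 10^11.

2.79 × 10^11 photons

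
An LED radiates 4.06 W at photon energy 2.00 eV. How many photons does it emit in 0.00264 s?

3.34 × 10^16 photons

Total energy: E_total = P·t = 4.06 × 0.00264 = 0.01072 J.
Per-photon energy: E = 3.204 × 10^-19 J.
N = E_total / E_photon = 3.34 × 10^16.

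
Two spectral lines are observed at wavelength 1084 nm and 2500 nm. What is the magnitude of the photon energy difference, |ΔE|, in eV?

0.648 eV

Using E = hc/λ: E₁ = 1.8325 × 10^-19 J, E₂ = 7.9458 × 10^-20 J.
|ΔE| = |1.8325 × 10^-19 − 7.9458 × 10^-20| = 1.04 × 10^-19 J = 0.648 eV.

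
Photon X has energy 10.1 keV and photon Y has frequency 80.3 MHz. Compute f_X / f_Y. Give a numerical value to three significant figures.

3.04e10

f_X = 2.442e18 Hz (from energy = 10.1 keV, via f = E/h).
f_Y = 8.030e7 Hz (from frequency = 80.3 MHz, via f given directly).
Ratio = 2.442e18 / 8.030e7 = 3.04e10.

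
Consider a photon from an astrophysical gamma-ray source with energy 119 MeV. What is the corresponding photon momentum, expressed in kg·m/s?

First convert: E = 119 MeV = 1.9066 × 10^-11 J.
Apply p = E/c: p = 6.360 × 10^-20 kg·m/s.
So p ≈ 6.36 × 10^-20 kg·m/s.

6.36 × 10^-20 kg·m/s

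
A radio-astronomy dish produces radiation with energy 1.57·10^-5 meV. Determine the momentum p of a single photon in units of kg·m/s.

(c = 2.99792458·10^8 m/s, 1 eV = 1.602176634·10^-19 J.)
In SI units: E = 1.57·10^-5 meV = 2.5154·10^-27 J.
Apply p = E/c: p = 8.391·10^-36 kg·m/s.
So p ≈ 8.39·10^-36 kg·m/s.

8.39·10^-36 kg·m/s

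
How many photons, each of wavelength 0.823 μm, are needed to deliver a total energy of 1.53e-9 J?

Per-photon energy: E = 2.414e-19 J (from wavelength = 0.823 μm).
N = E_total / E_photon = 1.53e-9 J / 2.414e-19 J = 6.34e9.

6.34e9 photons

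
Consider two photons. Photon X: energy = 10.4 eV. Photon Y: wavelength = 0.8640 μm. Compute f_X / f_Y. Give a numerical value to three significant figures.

f_X = 2.515e15 Hz (from energy = 10.4 eV, via f = E/h).
f_Y = 3.470e14 Hz (from wavelength = 0.8640 μm, via f = c/λ).
Ratio = 2.515e15 / 3.470e14 = 7.25.

7.25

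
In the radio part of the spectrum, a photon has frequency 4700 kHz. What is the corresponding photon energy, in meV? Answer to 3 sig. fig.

1.94e-5 meV

Convert to SI: f = 4700 kHz = 4.7e6 Hz.
For a photon E = hf, so E = 3.114e-27 J.
Converting to meV: E = 1.944e-5 meV ≈ 1.94e-5 meV.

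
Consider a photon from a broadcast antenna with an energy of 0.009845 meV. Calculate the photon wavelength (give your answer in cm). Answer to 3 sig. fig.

12.6 cm

Convert to SI: E = 0.009845 meV = 1.5773 × 10^-24 J.
For a photon λ = hc/E, so λ = 0.1259 m.
Converting to cm: λ = 12.59 cm ≈ 12.6 cm.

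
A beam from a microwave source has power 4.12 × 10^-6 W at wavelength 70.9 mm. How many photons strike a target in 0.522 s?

Total energy: E_total = P·t = 4.12 × 10^-6 × 0.522 = 2.151 × 10^-6 J.
Per-photon energy: E = 2.802 × 10^-24 J.
N = E_total / E_photon = 7.68 × 10^17.

7.68 × 10^17 photons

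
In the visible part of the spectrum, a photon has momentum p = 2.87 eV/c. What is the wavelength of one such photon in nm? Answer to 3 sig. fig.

432 nm

(h = 6.62607015 × 10^-34 J·s, c = 2.99792458 × 10^8 m/s, 1 eV = 1.602176634 × 10^-19 J.)
In SI units: p = 2.87 eV/c = 1.5338 × 10^-27 kg·m/s.
Since λ = h/p for a photon, λ = 4.320 × 10^-7 m.
Converting to nm: λ = 432.0 nm ≈ 432 nm.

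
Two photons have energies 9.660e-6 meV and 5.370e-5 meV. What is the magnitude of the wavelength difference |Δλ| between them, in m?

Using λ = hc/E: λ₁ = 128.35 m, λ₂ = 23.088 m.
|Δλ| = |128.35 − 23.088| = 105 m.

105 m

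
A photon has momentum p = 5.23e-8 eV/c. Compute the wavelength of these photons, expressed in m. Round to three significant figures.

23.7 m

In SI units: p = 5.23e-8 eV/c = 2.7951e-35 kg·m/s.
For a photon λ = h/p, so λ = 23.71 m.
So λ ≈ 23.7 m.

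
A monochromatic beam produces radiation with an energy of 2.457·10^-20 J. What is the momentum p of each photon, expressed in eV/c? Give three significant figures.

0.153 eV/c

Since p = E/c for a photon, p = 8.196·10^-29 kg·m/s.
Converting to eV/c: p = 0.1534 eV/c ≈ 0.153 eV/c.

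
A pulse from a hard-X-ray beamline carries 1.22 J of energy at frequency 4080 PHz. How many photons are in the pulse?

4.51 × 10^14 photons

Per-photon energy: E = 2.703 × 10^-15 J (from frequency = 4080 PHz).
N = E_total / E_photon = 1.22 J / 2.703 × 10^-15 J = 4.51 × 10^14.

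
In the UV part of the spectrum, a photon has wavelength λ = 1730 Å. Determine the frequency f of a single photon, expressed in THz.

First convert: λ = 1730 Å = 1.73 × 10^-7 m.
Apply f = c/λ: f = 1.733 × 10^15 Hz.
Converting to THz: f = 1733 THz ≈ 1730 THz.

1730 THz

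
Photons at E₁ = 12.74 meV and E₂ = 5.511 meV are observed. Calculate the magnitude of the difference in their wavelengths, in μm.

128 μm

Using λ = hc/E: λ₁ = 9.7319e-5 m, λ₂ = 2.2498e-4 m.
|Δλ| = |9.7319e-5 − 2.2498e-4| = 1.28e-4 m = 128 μm.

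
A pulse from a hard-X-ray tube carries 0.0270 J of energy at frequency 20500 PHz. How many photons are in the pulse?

Per-photon energy: E = 1.358e-14 J (from frequency = 20500 PHz).
N = E_total / E_photon = 0.0270 J / 1.358e-14 J = 1.99e12.

1.99e12 photons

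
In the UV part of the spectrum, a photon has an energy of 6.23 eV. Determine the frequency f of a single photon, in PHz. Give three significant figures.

(h = 6.62607015 × 10^-34 J·s, 1 eV = 1.602176634 × 10^-19 J.)
In SI units: E = 6.23 eV = 9.9816 × 10^-19 J.
For a photon f = E/h, so f = 1.506 × 10^15 Hz.
Converting to PHz: f = 1.506 PHz ≈ 1.51 PHz.

1.51 PHz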